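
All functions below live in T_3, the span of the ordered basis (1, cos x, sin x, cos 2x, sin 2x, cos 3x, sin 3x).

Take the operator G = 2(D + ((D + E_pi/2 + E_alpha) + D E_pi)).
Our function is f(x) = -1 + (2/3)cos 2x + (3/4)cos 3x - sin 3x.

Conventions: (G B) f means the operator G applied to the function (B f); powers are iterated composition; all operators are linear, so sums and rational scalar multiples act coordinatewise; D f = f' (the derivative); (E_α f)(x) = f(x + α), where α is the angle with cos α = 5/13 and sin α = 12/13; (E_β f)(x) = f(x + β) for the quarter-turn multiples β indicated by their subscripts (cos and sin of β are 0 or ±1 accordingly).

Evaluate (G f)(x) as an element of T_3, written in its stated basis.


the result is g(x) = -4 - (384/169)cos 2x - (1512/169)sin 2x - (20369/4394)cos 3x - (1279/2197)sin 3x

D f = -(4/3)sin 2x - 3cos 3x - (9/4)sin 3x
D f = -(4/3)sin 2x - 3cos 3x - (9/4)sin 3x
E_pi/2 f = -1 - (2/3)cos 2x + cos 3x + (3/4)sin 3x
E_alpha f = -1 - (238/507)cos 2x - (80/169)sin 2x - (2793/8788)cos 3x + (2656/2197)sin 3x
(D + E_pi/2 + E_alpha) f = -2 - (192/169)cos 2x - (916/507)sin 2x - (20369/8788)cos 3x - (1279/4394)sin 3x
E_pi f = -1 + (2/3)cos 2x - (3/4)cos 3x + sin 3x
D E_pi f = -(4/3)sin 2x + 3cos 3x + (9/4)sin 3x
((D + E_pi/2 + E_alpha) + D E_pi) f = -2 - (192/169)cos 2x - (1592/507)sin 2x + (5995/8788)cos 3x + (17215/8788)sin 3x
(D + ((D + E_pi/2 + E_alpha) + D E_pi)) f = -2 - (192/169)cos 2x - (756/169)sin 2x - (20369/8788)cos 3x - (1279/4394)sin 3x
(2(D + ((D + E_pi/2 + E_alpha) + D E_pi))) f = -4 - (384/169)cos 2x - (1512/169)sin 2x - (20369/4394)cos 3x - (1279/2197)sin 3x


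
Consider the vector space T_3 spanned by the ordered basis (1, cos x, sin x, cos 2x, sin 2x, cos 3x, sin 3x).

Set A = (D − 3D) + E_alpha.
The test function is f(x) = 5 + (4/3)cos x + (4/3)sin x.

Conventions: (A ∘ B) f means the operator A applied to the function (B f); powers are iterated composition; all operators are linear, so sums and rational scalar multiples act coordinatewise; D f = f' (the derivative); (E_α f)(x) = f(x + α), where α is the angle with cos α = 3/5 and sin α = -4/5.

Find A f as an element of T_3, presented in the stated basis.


g(x) = 5 - (44/15)cos x + (68/15)sin x

D f = (4/3)cos x - (4/3)sin x
D f = (4/3)cos x - (4/3)sin x
(-3D) f = -4cos x + 4sin x
(D − 3D) f = -(8/3)cos x + (8/3)sin x
E_alpha f = 5 - (4/15)cos x + (28/15)sin x
((D − 3D) + E_alpha) f = 5 - (44/15)cos x + (68/15)sin x


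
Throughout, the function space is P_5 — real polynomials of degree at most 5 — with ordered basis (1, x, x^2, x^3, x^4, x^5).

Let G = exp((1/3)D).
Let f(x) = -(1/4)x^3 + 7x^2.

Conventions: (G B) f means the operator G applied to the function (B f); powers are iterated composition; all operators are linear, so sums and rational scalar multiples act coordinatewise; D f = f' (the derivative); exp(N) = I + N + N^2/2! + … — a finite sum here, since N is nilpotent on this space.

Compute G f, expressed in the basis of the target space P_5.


order-1 term: -(1/4)x^2 + (14/3)x
order-2 term: -(1/12)x + 7/9
order-3 term: -1/108
the series for exp((1/3)D) f terminates at order 3
exp((1/3)D) f = -(1/4)x^3 + (27/4)x^2 + (55/12)x + 83/108

the image equals g(x) = -(1/4)x^3 + (27/4)x^2 + (55/12)x + 83/108


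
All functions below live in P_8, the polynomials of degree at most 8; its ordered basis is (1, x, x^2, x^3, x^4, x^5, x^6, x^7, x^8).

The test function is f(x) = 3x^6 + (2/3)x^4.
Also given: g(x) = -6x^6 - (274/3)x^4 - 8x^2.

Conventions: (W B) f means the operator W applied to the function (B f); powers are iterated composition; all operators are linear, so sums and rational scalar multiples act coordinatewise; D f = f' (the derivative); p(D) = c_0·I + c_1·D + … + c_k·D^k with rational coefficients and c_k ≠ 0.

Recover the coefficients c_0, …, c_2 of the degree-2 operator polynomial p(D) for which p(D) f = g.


c_0 = -2, c_1 = 0, c_2 = -1

D^0 f = 3x^6 + (2/3)x^4
D^1 f = 18x^5 + (8/3)x^3
D^2 f = 90x^4 + 8x^2
matching coefficients of g against c_0 f + c_1 Df + … from the top degree down determines the c_i
solution: c_0 = -2, c_1 = 0, c_2 = -1


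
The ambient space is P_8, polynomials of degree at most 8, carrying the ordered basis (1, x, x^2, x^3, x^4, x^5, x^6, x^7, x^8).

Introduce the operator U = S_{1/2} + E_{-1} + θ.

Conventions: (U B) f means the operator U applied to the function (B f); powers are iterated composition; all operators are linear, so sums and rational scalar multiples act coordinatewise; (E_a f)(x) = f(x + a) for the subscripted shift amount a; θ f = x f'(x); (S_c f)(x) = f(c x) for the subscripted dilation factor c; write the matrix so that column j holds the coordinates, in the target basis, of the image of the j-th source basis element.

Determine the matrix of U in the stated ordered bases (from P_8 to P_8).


the matrix is [[2, -1, 1, -1, 1, -1, 1, -1, 1]; [0, 5/2, -2, 3, -4, 5, -6, 7, -8]; [0, 0, 13/4, -3, 6, -10, 15, -21, 28]; [0, 0, 0, 33/8, -4, 10, -20, 35, -56]; [0, 0, 0, 0, 81/16, -5, 15, -35, 70]; [0, 0, 0, 0, 0, 193/32, -6, 21, -56]; [0, 0, 0, 0, 0, 0, 449/64, -7, 28]; [0, 0, 0, 0, 0, 0, 0, 1025/128, -8]; [0, 0, 0, 0, 0, 0, 0, 0, 2305/256]] (rows listed top to bottom)

image of 1: 2
image of x: (5/2)x - 1
image of x^2: (13/4)x^2 - 2x + 1
image of x^3: (33/8)x^3 - 3x^2 + 3x - 1
image of x^4: (81/16)x^4 - 4x^3 + 6x^2 - 4x + 1
image of x^5: (193/32)x^5 - 5x^4 + 10x^3 - 10x^2 + 5x - 1
image of x^6: (449/64)x^6 - 6x^5 + 15x^4 - 20x^3 + 15x^2 - 6x + 1
image of x^7: (1025/128)x^7 - 7x^6 + 21x^5 - 35x^4 + 35x^3 - 21x^2 + 7x - 1
image of x^8: (2305/256)x^8 - 8x^7 + 28x^6 - 56x^5 + 70x^4 - 56x^3 + 28x^2 - 8x + 1
each image's coordinates form column j of the matrix


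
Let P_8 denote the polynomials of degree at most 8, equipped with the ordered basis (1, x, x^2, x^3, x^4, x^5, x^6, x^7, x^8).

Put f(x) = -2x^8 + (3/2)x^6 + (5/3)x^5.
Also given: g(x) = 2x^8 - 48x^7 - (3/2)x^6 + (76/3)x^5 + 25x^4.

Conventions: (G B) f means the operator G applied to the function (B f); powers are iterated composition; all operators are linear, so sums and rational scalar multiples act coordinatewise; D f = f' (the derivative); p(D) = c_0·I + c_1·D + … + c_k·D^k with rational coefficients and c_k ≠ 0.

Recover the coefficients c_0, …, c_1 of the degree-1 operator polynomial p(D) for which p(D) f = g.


p(D) = -I + 3·D, i.e. c_0 = -1, c_1 = 3

D^0 f = -2x^8 + (3/2)x^6 + (5/3)x^5
D^1 f = -16x^7 + 9x^5 + (25/3)x^4
matching coefficients of g against c_0 f + c_1 Df + … from the top degree down determines the c_i
solution: c_0 = -1, c_1 = 3


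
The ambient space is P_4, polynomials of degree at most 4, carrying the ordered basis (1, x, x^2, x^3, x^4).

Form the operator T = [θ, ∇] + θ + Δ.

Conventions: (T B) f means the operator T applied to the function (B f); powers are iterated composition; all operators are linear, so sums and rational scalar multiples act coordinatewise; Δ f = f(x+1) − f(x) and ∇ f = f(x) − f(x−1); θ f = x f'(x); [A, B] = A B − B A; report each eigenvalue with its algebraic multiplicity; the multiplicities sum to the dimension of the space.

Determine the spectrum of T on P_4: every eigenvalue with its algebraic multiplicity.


image of 1: 0
image of x: x
image of x^2: 2x^2 + 3
image of x^3: 3x^3 + 9x - 2
image of x^4: 4x^4 + 18x^2 - 8x + 5
the matrix is upper triangular; its diagonal is (0, 1, 2, 3, 4)
for a triangular matrix the eigenvalues are the diagonal entries, with algebraic multiplicity their repetition count

λ = 0 (multiplicity 1), λ = 1 (multiplicity 1), λ = 2 (multiplicity 1), λ = 3 (multiplicity 1), λ = 4 (multiplicity 1)


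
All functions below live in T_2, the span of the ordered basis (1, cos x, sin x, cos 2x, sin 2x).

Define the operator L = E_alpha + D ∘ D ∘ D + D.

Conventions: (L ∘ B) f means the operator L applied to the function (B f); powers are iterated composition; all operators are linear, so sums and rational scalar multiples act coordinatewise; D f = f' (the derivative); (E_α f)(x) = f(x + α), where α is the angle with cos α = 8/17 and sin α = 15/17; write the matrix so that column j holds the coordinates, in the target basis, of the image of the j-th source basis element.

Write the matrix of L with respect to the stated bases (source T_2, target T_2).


image of 1: 1
image of cos x: (8/17)cos x - (15/17)sin x
image of sin x: (15/17)cos x + (8/17)sin x
image of cos 2x: -(161/289)cos 2x + (1494/289)sin 2x
image of sin 2x: -(1494/289)cos 2x - (161/289)sin 2x
each image's coordinates form column j of the matrix

the matrix is [[1, 0, 0, 0, 0]; [0, 8/17, 15/17, 0, 0]; [0, -15/17, 8/17, 0, 0]; [0, 0, 0, -161/289, -1494/289]; [0, 0, 0, 1494/289, -161/289]] (rows listed top to bottom)


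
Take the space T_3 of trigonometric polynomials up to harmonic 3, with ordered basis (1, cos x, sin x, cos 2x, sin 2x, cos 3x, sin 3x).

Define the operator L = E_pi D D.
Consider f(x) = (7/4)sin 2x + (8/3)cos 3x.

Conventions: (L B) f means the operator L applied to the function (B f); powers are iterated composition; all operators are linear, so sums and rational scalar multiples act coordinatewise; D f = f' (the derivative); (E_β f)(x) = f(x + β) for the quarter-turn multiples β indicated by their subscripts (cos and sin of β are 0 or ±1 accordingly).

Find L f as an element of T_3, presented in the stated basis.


D f = (7/2)cos 2x - 8sin 3x
D D f = -7sin 2x - 24cos 3x
E_pi D D f = -7sin 2x + 24cos 3x

the result is g(x) = -7sin 2x + 24cos 3x


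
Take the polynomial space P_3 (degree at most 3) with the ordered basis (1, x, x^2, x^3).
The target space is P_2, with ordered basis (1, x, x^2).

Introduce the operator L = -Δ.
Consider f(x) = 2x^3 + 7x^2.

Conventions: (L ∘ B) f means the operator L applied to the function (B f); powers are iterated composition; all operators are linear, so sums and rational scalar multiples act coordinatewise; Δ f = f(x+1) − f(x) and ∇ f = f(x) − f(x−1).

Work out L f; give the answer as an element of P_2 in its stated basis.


Δ f = 6x^2 + 20x + 9
(-Δ) f = -6x^2 - 20x - 9

the image equals g(x) = -6x^2 - 20x - 9


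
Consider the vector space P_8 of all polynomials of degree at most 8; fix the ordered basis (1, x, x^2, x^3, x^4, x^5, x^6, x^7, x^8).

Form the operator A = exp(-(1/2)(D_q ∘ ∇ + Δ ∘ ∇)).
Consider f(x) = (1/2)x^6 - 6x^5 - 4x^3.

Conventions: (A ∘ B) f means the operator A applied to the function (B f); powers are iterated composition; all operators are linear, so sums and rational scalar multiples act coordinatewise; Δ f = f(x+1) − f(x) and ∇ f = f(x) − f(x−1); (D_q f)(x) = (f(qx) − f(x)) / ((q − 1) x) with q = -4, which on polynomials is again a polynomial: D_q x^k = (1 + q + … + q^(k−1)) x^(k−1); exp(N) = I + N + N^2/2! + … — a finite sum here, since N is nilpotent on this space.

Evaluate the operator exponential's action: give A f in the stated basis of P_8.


order-1 term: -315x^4 - (3585/4)x^3 - (925/2)x^2 - (309/4)x - 23
order-2 term: 5040x^2 + (11925/16)x + 4205/16
order-3 term: -3360
the series for exp(-(1/2)(D_q ∘ ∇ + Δ ∘ ∇)) f terminates at order 3
exp(-(1/2)(D_q ∘ ∇ + Δ ∘ ∇)) f = (1/2)x^6 - 6x^5 - 315x^4 - (3601/4)x^3 + (9155/2)x^2 + (10689/16)x - 49923/16

the result is g(x) = (1/2)x^6 - 6x^5 - 315x^4 - (3601/4)x^3 + (9155/2)x^2 + (10689/16)x - 49923/16


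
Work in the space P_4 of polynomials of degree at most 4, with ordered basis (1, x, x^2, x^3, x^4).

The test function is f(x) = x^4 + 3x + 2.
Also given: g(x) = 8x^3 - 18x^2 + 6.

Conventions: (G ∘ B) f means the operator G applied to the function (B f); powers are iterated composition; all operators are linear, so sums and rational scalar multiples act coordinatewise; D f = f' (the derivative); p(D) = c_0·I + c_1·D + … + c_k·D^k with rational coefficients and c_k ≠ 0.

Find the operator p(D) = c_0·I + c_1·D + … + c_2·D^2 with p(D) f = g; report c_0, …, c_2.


D^0 f = x^4 + 3x + 2
D^1 f = 4x^3 + 3
D^2 f = 12x^2
matching coefficients of g against c_0 f + c_1 Df + … from the top degree down determines the c_i
solution: c_0 = 0, c_1 = 2, c_2 = -3/2

c_0 = 0, c_1 = 2, c_2 = -3/2


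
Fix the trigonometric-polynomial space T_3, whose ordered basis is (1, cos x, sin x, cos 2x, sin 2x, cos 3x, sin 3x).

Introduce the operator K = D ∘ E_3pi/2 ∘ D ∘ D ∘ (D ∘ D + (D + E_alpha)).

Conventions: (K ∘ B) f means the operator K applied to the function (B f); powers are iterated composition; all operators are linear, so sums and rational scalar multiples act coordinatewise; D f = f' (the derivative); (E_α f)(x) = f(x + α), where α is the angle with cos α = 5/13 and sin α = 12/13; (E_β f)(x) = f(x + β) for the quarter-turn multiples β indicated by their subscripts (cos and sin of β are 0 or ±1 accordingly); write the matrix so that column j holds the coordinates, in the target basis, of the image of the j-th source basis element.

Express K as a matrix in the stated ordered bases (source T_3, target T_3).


the matrix is [[0, 0, 0, 0, 0, 0, 0]; [0, 8/13, -25/13, 0, 0, 0, 0]; [0, 25/13, 8/13, 0, 0, 0, 0]; [0, 0, 0, -3664/169, -6360/169, 0, 0]; [0, 0, 0, 6360/169, -3664/169, 0, 0]; [0, 0, 0, 0, 0, -588816/2197, 155601/2197]; [0, 0, 0, 0, 0, -155601/2197, -588816/2197]] (rows listed top to bottom)

image of 1: 0
image of cos x: (8/13)cos x + (25/13)sin x
image of sin x: -(25/13)cos x + (8/13)sin x
image of cos 2x: -(3664/169)cos 2x + (6360/169)sin 2x
image of sin 2x: -(6360/169)cos 2x - (3664/169)sin 2x
image of cos 3x: -(588816/2197)cos 3x - (155601/2197)sin 3x
image of sin 3x: (155601/2197)cos 3x - (588816/2197)sin 3x
each image's coordinates form column j of the matrix


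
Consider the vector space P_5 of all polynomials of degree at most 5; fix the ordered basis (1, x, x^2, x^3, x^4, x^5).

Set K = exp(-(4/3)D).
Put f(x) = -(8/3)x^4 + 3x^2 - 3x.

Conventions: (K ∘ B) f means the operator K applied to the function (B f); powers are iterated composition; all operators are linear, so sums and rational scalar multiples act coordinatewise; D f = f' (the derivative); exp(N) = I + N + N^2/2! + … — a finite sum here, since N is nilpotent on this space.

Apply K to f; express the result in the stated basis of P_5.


order-1 term: (128/9)x^3 - 8x + 4
order-2 term: -(256/9)x^2 + 16/3
order-3 term: (2048/81)x
order-4 term: -2048/243
the series for exp(-(4/3)D) f terminates at order 4
exp(-(4/3)D) f = -(8/3)x^4 + (128/9)x^3 - (229/9)x^2 + (1157/81)x + 220/243

the image equals g(x) = -(8/3)x^4 + (128/9)x^3 - (229/9)x^2 + (1157/81)x + 220/243


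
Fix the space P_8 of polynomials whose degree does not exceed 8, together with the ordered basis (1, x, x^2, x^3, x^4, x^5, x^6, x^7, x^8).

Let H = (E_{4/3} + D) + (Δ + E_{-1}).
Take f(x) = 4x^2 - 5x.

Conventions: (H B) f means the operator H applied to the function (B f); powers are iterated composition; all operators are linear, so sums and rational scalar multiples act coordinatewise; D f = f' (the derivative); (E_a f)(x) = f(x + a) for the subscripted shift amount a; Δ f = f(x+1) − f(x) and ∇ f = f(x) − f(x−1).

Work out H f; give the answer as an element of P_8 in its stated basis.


the result is g(x) = 8x^2 + (26/3)x + 31/9

E_{4/3} f = 4x^2 + (17/3)x + 4/9
D f = 8x - 5
(E_{4/3} + D) f = 4x^2 + (41/3)x - 41/9
Δ f = 8x - 1
E_{-1} f = 4x^2 - 13x + 9
(Δ + E_{-1}) f = 4x^2 - 5x + 8
((E_{4/3} + D) + (Δ + E_{-1})) f = 8x^2 + (26/3)x + 31/9


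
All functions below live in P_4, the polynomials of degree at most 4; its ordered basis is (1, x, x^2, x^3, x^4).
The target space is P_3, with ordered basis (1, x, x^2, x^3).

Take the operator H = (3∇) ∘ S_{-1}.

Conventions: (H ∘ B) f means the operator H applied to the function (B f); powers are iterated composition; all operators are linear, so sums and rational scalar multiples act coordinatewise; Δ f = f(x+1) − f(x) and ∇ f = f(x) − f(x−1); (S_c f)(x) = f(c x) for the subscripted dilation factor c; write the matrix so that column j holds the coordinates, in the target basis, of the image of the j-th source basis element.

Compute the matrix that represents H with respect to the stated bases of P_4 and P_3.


image of 1: 0
image of x: -3
image of x^2: 6x - 3
image of x^3: -9x^2 + 9x - 3
image of x^4: 12x^3 - 18x^2 + 12x - 3
each image's coordinates form column j of the matrix

the matrix is [[0, -3, -3, -3, -3]; [0, 0, 6, 9, 12]; [0, 0, 0, -9, -18]; [0, 0, 0, 0, 12]] (rows listed top to bottom)


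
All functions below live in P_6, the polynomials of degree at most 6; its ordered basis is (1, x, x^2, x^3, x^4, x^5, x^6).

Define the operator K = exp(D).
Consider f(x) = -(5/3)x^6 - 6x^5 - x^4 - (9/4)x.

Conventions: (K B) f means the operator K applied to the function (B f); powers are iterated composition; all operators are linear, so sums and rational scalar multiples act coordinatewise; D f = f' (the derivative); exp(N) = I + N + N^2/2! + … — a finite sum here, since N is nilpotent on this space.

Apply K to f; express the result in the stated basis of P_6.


the result is g(x) = -(5/3)x^6 - 16x^5 - 56x^4 - (292/3)x^3 - 91x^2 - (185/4)x - 131/12

order-1 term: -10x^5 - 30x^4 - 4x^3 - 9/4
order-2 term: -25x^4 - 60x^3 - 6x^2
order-3 term: -(100/3)x^3 - 60x^2 - 4x
order-4 term: -25x^2 - 30x - 1
order-5 term: -10x - 6
order-6 term: -5/3
the series for exp(D) f terminates at order 6
exp(D) f = -(5/3)x^6 - 16x^5 - 56x^4 - (292/3)x^3 - 91x^2 - (185/4)x - 131/12


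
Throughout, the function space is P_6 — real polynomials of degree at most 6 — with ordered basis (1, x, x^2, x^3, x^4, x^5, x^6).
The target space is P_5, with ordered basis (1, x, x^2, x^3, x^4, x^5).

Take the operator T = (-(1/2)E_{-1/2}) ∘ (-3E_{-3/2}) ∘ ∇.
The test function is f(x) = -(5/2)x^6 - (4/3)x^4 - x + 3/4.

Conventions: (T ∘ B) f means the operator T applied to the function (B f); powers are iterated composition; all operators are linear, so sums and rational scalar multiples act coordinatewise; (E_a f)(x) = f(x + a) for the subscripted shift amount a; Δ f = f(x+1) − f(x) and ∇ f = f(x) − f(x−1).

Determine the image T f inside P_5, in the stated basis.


∇ f = -15x^5 + (75/2)x^4 - (166/3)x^3 + (91/2)x^2 - (61/3)x + 17/6
E_{-3/2} ∇ f = -15x^5 + 150x^4 - (3707/6)x^3 + 1307x^2 - (67981/48)x + 15029/24
(-3E_{-3/2}) ∇ f = 45x^5 - 450x^4 + (3707/2)x^3 - 3921x^2 + (67981/16)x - 15029/8
E_{-1/2} (-3E_{-3/2}) ∇ f = 45x^5 - (1125/2)x^4 + 2866x^3 - (14865/2)x^2 + 9799x - 10489/2
(-(1/2)E_{-1/2}) (-3E_{-3/2}) ∇ f = -(45/2)x^5 + (1125/4)x^4 - 1433x^3 + (14865/4)x^2 - (9799/2)x + 10489/4

the result is g(x) = -(45/2)x^5 + (1125/4)x^4 - 1433x^3 + (14865/4)x^2 - (9799/2)x + 10489/4


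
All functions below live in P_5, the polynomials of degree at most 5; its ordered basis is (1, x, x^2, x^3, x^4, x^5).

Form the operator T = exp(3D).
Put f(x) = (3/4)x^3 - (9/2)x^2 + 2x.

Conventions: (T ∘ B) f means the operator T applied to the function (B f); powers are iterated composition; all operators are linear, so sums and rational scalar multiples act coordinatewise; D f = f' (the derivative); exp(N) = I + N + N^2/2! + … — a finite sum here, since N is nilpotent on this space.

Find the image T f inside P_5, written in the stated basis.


the image equals g(x) = (3/4)x^3 + (9/4)x^2 - (19/4)x - 57/4

order-1 term: (27/4)x^2 - 27x + 6
order-2 term: (81/4)x - 81/2
order-3 term: 81/4
the series for exp(3D) f terminates at order 3
exp(3D) f = (3/4)x^3 + (9/4)x^2 - (19/4)x - 57/4


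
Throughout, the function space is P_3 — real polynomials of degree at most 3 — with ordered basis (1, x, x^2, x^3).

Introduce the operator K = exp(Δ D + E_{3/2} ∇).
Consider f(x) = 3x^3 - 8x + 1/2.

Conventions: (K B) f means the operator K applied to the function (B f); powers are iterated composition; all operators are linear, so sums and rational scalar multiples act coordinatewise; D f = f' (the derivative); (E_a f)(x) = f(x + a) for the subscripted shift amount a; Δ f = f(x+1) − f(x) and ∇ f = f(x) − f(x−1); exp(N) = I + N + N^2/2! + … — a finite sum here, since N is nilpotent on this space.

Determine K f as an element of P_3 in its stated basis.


order-1 term: 9x^2 + 36x + 43/4
order-2 term: 9x + 36
order-3 term: 3
the series for exp(Δ D + E_{3/2} ∇) f terminates at order 3
exp(Δ D + E_{3/2} ∇) f = 3x^3 + 9x^2 + 37x + 201/4

g(x) = 3x^3 + 9x^2 + 37x + 201/4


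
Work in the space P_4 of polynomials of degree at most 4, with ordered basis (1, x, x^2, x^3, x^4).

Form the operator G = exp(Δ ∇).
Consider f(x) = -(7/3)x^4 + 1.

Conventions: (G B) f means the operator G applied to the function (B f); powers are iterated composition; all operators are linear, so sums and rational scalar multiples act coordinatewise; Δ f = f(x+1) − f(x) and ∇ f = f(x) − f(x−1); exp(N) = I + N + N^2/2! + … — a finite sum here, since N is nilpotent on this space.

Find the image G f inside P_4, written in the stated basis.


order-1 term: -28x^2 - 14/3
order-2 term: -28
the series for exp(Δ ∇) f terminates at order 2
exp(Δ ∇) f = -(7/3)x^4 - 28x^2 - 95/3

the result is g(x) = -(7/3)x^4 - 28x^2 - 95/3


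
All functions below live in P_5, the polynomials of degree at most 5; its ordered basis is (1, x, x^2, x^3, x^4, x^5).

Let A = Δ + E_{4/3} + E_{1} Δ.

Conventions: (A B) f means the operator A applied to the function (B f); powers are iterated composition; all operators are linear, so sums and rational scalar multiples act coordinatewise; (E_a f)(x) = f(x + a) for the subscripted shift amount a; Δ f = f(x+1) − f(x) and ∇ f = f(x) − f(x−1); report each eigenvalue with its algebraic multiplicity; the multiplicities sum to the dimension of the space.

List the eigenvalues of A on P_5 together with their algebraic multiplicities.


image of 1: 1
image of x: x + 10/3
image of x^2: x^2 + (20/3)x + 52/9
image of x^3: x^3 + 10x^2 + (52/3)x + 280/27
image of x^4: x^4 + (40/3)x^3 + (104/3)x^2 + (1120/27)x + 1552/81
image of x^5: x^5 + (50/3)x^4 + (520/9)x^3 + (2800/27)x^2 + (7760/81)x + 8800/243
the matrix is upper triangular; its diagonal is (1, 1, 1, 1, 1, 1)
for a triangular matrix the eigenvalues are the diagonal entries, with algebraic multiplicity their repetition count

λ = 1 (multiplicity 6)


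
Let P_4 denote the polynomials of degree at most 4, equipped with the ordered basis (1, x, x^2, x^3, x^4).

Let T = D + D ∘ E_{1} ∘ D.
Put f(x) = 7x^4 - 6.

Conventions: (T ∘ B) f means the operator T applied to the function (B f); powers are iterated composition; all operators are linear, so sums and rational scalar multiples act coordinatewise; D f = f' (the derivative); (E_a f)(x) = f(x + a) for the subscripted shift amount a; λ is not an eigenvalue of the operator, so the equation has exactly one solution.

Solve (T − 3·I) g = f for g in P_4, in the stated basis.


the image equals g(x) = -(7/3)x^4 - (28/9)x^3 - (112/9)x^2 - (896/27)x - 2666/81

write g with unknown coordinates in the stated basis and equate coefficients in (T − 3·I) g = f
solving from the highest basis element down gives g = -(7/3)x^4 - (28/9)x^3 - (112/9)x^2 - (896/27)x - 2666/81
check: T g = -(28/3)x^3 - (112/3)x^2 - (896/9)x - 2828/27
so T g − 3·g = 7x^4 - 6 = f ✓


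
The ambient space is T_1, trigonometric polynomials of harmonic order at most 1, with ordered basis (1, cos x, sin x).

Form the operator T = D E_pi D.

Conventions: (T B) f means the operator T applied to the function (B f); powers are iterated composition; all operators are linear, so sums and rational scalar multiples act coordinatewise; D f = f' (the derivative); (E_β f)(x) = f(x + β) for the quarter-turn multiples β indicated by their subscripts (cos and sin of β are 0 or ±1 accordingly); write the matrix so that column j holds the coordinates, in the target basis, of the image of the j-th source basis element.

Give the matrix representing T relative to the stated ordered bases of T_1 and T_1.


image of 1: 0
image of cos x: cos x
image of sin x: sin x
each image's coordinates form column j of the matrix

the matrix is [[0, 0, 0]; [0, 1, 0]; [0, 0, 1]] (rows listed top to bottom)


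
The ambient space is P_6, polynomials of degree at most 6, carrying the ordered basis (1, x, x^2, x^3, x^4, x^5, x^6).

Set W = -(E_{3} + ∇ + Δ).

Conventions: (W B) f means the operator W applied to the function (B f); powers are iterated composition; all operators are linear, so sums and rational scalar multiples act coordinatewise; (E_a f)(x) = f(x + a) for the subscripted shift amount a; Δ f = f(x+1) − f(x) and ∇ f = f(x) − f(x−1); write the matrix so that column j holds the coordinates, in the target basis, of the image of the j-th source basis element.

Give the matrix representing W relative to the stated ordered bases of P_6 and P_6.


the matrix is [[-1, -5, -9, -29, -81, -245, -729]; [0, -1, -10, -27, -116, -405, -1470]; [0, 0, -1, -15, -54, -290, -1215]; [0, 0, 0, -1, -20, -90, -580]; [0, 0, 0, 0, -1, -25, -135]; [0, 0, 0, 0, 0, -1, -30]; [0, 0, 0, 0, 0, 0, -1]] (rows listed top to bottom)

image of 1: -1
image of x: -x - 5
image of x^2: -x^2 - 10x - 9
image of x^3: -x^3 - 15x^2 - 27x - 29
image of x^4: -x^4 - 20x^3 - 54x^2 - 116x - 81
image of x^5: -x^5 - 25x^4 - 90x^3 - 290x^2 - 405x - 245
image of x^6: -x^6 - 30x^5 - 135x^4 - 580x^3 - 1215x^2 - 1470x - 729
each image's coordinates form column j of the matrix


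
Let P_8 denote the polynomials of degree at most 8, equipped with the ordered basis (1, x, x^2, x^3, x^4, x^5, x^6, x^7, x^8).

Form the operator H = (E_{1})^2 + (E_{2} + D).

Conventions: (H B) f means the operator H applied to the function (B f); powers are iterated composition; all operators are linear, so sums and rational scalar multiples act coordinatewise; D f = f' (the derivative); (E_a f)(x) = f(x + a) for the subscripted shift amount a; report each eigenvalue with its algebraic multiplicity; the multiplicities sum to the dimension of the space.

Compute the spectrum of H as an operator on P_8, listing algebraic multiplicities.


image of 1: 2
image of x: 2x + 5
image of x^2: 2x^2 + 10x + 8
image of x^3: 2x^3 + 15x^2 + 24x + 16
image of x^4: 2x^4 + 20x^3 + 48x^2 + 64x + 32
image of x^5: 2x^5 + 25x^4 + 80x^3 + 160x^2 + 160x + 64
image of x^6: 2x^6 + 30x^5 + 120x^4 + 320x^3 + 480x^2 + 384x + 128
image of x^7: 2x^7 + 35x^6 + 168x^5 + 560x^4 + 1120x^3 + 1344x^2 + 896x + 256
image of x^8: 2x^8 + 40x^7 + 224x^6 + 896x^5 + 2240x^4 + 3584x^3 + 3584x^2 + 2048x + 512
the matrix is upper triangular; its diagonal is (2, 2, 2, 2, 2, 2, 2, 2, 2)
for a triangular matrix the eigenvalues are the diagonal entries, with algebraic multiplicity their repetition count

λ = 2 (multiplicity 9)


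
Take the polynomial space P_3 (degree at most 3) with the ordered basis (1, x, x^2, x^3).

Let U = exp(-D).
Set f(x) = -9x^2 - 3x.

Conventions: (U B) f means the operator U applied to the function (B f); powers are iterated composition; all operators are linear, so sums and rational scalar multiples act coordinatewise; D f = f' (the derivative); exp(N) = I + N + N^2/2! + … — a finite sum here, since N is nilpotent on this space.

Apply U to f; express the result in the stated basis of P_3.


order-1 term: 18x + 3
order-2 term: -9
the series for exp(-D) f terminates at order 2
exp(-D) f = -9x^2 + 15x - 6

the image equals g(x) = -9x^2 + 15x - 6


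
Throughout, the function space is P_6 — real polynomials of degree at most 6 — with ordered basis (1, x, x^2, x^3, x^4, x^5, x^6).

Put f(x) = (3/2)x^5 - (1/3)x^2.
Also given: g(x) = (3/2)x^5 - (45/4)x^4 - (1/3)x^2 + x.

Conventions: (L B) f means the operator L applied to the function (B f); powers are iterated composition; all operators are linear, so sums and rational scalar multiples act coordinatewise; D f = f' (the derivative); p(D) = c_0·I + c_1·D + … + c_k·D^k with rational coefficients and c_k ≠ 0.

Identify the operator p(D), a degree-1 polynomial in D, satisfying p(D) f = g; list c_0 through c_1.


p(D) = I − (3/2)·D, i.e. c_0 = 1, c_1 = -3/2

D^0 f = (3/2)x^5 - (1/3)x^2
D^1 f = (15/2)x^4 - (2/3)x
matching coefficients of g against c_0 f + c_1 Df + … from the top degree down determines the c_i
solution: c_0 = 1, c_1 = -3/2


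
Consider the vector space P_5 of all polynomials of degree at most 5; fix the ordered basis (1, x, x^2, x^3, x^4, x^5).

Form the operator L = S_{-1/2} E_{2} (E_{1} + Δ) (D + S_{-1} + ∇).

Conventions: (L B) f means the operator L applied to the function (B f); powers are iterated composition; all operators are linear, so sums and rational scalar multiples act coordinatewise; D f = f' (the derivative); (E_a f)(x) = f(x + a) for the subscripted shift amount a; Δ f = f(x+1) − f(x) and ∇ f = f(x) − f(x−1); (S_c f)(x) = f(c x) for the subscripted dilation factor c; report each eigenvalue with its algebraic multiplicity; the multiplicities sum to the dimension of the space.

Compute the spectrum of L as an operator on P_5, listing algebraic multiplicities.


λ = 1/32 (multiplicity 1), λ = 1/16 (multiplicity 1), λ = 1/8 (multiplicity 1), λ = 1/4 (multiplicity 1), λ = 1/2 (multiplicity 1), λ = 1 (multiplicity 1)

image of 1: 1
image of x: (1/2)x - 2
image of x^2: (1/4)x^2 - 6x + 29
image of x^3: (1/8)x^3 - (3/2)x^2 - (3/2)x + 27
image of x^4: (1/16)x^4 - 3x^3 + (87/2)x^2 - 238x + 445
image of x^5: (1/32)x^5 - (5/8)x^4 - (5/4)x^3 + (135/2)x^2 - (765/2)x + 667
the matrix is upper triangular; its diagonal is (1, 1/2, 1/4, 1/8, 1/16, 1/32)
for a triangular matrix the eigenvalues are the diagonal entries, with algebraic multiplicity their repetition count


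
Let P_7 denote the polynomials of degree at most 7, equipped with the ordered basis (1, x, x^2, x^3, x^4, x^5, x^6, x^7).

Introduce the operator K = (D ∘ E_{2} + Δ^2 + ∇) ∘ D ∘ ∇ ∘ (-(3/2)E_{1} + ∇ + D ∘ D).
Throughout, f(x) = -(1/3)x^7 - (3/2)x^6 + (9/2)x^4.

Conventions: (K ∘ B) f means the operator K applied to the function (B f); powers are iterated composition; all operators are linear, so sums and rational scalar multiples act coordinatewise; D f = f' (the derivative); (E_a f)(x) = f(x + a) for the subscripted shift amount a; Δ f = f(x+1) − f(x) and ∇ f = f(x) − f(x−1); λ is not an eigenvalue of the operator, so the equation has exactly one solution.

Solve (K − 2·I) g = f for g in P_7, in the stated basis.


write g with unknown coordinates in the stated basis and equate coefficients in (K − 2·I) g = f
solving from the highest basis element down gives g = (1/6)x^7 + (3/4)x^6 - (219/4)x^4 - (725/2)x^3 - 1410x^2 - (743/2)x + 31341/8
check: K g = -105x^4 - 725x^3 - 2820x^2 - 743x + 31341/4
so K g − 2·g = -(1/3)x^7 - (3/2)x^6 + (9/2)x^4 = f ✓

the result is g(x) = (1/6)x^7 + (3/4)x^6 - (219/4)x^4 - (725/2)x^3 - 1410x^2 - (743/2)x + 31341/8


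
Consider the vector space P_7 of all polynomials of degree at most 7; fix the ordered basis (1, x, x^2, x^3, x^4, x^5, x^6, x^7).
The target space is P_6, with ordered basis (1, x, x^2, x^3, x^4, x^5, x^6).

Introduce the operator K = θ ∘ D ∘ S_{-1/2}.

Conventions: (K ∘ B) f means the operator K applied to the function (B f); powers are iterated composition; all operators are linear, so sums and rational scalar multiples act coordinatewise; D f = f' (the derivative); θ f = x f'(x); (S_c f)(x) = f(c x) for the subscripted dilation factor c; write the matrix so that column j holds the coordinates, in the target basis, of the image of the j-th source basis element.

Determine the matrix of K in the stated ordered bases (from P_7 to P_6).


the matrix is [[0, 0, 0, 0, 0, 0, 0, 0]; [0, 0, 1/2, 0, 0, 0, 0, 0]; [0, 0, 0, -3/4, 0, 0, 0, 0]; [0, 0, 0, 0, 3/4, 0, 0, 0]; [0, 0, 0, 0, 0, -5/8, 0, 0]; [0, 0, 0, 0, 0, 0, 15/32, 0]; [0, 0, 0, 0, 0, 0, 0, -21/64]] (rows listed top to bottom)

image of 1: 0
image of x: 0
image of x^2: (1/2)x
image of x^3: -(3/4)x^2
image of x^4: (3/4)x^3
image of x^5: -(5/8)x^4
image of x^6: (15/32)x^5
image of x^7: -(21/64)x^6
each image's coordinates form column j of the matrix


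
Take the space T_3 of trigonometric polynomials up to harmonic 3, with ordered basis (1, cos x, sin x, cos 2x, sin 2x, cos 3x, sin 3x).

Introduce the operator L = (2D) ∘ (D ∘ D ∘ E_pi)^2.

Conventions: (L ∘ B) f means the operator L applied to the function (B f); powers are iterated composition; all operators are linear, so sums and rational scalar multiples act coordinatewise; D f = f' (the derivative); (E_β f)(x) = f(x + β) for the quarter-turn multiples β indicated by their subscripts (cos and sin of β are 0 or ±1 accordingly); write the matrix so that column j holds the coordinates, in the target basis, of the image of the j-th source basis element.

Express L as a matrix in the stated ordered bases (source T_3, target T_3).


image of 1: 0
image of cos x: -2sin x
image of sin x: 2cos x
image of cos 2x: -64sin 2x
image of sin 2x: 64cos 2x
image of cos 3x: -486sin 3x
image of sin 3x: 486cos 3x
each image's coordinates form column j of the matrix

the matrix is [[0, 0, 0, 0, 0, 0, 0]; [0, 0, 2, 0, 0, 0, 0]; [0, -2, 0, 0, 0, 0, 0]; [0, 0, 0, 0, 64, 0, 0]; [0, 0, 0, -64, 0, 0, 0]; [0, 0, 0, 0, 0, 0, 486]; [0, 0, 0, 0, 0, -486, 0]] (rows listed top to bottom)


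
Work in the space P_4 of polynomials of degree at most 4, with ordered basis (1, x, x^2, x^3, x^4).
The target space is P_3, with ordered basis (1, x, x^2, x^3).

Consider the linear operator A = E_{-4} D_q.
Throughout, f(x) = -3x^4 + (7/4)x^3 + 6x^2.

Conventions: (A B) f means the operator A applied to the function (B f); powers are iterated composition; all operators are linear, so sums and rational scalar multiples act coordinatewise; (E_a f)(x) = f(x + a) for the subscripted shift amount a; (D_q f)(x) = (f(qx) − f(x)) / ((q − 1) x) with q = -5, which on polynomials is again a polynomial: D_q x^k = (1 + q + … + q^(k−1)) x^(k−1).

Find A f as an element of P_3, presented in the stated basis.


D_q f = 312x^3 + (147/4)x^2 - 24x
E_{-4} D_q f = 312x^3 - (14829/4)x^2 + 14658x - 19284

the result is g(x) = 312x^3 - (14829/4)x^2 + 14658x - 19284


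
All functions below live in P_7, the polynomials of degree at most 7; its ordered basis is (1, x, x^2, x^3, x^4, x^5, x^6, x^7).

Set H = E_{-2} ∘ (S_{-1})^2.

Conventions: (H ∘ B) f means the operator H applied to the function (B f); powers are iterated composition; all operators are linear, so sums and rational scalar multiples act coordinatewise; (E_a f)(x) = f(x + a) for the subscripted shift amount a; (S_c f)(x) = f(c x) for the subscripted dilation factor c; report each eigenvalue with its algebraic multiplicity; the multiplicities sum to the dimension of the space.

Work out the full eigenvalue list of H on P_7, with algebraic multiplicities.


image of 1: 1
image of x: x - 2
image of x^2: x^2 - 4x + 4
image of x^3: x^3 - 6x^2 + 12x - 8
image of x^4: x^4 - 8x^3 + 24x^2 - 32x + 16
image of x^5: x^5 - 10x^4 + 40x^3 - 80x^2 + 80x - 32
image of x^6: x^6 - 12x^5 + 60x^4 - 160x^3 + 240x^2 - 192x + 64
image of x^7: x^7 - 14x^6 + 84x^5 - 280x^4 + 560x^3 - 672x^2 + 448x - 128
the matrix is upper triangular; its diagonal is (1, 1, 1, 1, 1, 1, 1, 1)
for a triangular matrix the eigenvalues are the diagonal entries, with algebraic multiplicity their repetition count

λ = 1 (multiplicity 8)


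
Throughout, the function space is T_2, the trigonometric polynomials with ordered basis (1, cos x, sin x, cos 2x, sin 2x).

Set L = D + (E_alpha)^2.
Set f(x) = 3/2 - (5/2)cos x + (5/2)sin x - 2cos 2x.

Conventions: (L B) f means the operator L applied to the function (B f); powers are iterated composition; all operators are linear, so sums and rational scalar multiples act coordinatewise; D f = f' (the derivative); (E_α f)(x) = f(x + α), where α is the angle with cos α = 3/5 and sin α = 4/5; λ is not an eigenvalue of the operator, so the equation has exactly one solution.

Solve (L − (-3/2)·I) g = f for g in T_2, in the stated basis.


write g with unknown coordinates in the stated basis and equate coefficients in (L − (-3/2)·I) g = f
solving from the highest basis element down gives g = 3/5 - (795/533)cos x - (185/533)sin x - (3284/6425)cos 2x - (7312/6425)sin 2x
check: L g = 3/5 - (140/533)cos x + (1610/533)sin x - (7924/6425)cos 2x + (10968/6425)sin 2x
so L g − (-3/2)·g = 3/2 - (5/2)cos x + (5/2)sin x - 2cos 2x = f ✓

g(x) = 3/5 - (795/533)cos x - (185/533)sin x - (3284/6425)cos 2x - (7312/6425)sin 2x


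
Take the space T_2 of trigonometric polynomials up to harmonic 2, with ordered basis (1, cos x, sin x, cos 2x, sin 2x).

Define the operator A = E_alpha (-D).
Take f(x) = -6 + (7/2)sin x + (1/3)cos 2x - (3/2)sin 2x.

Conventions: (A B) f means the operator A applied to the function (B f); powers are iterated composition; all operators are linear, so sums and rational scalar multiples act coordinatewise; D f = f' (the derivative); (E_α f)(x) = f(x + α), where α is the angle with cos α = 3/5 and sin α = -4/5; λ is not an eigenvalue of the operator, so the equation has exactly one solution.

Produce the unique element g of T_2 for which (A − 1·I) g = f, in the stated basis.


g(x) = 6 + (7/12)cos x - (7/4)sin x - (10/663)cos 2x + (685/1326)sin 2x

write g with unknown coordinates in the stated basis and equate coefficients in (A − 1·I) g = f
solving from the highest basis element down gives g = 6 + (7/12)cos x - (7/4)sin x - (10/663)cos 2x + (685/1326)sin 2x
check: A g = (7/12)cos x + (7/4)sin x + (211/663)cos 2x - (652/663)sin 2x
so A g − 1·g = -6 + (7/2)sin x + (1/3)cos 2x - (3/2)sin 2x = f ✓


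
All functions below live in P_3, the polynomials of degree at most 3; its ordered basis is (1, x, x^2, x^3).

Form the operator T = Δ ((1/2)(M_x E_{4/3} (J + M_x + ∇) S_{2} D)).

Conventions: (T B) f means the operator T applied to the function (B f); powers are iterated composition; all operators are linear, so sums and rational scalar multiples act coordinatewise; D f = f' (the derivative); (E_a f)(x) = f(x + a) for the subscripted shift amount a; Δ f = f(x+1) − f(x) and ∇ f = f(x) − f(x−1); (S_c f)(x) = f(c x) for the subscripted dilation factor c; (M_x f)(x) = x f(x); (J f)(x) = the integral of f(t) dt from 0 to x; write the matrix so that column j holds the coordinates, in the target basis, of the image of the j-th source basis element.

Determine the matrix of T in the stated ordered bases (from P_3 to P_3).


the matrix is [[0, 7/3, 55/3, 3338/27]; [0, 2, 25, 712/3]; [0, 0, 9, 144]; [0, 0, 0, 32]] (rows listed top to bottom)

image of 1: 0
image of x: 2x + 7/3
image of x^2: 9x^2 + 25x + 55/3
image of x^3: 32x^3 + 144x^2 + (712/3)x + 3338/27
each image's coordinates form column j of the matrix


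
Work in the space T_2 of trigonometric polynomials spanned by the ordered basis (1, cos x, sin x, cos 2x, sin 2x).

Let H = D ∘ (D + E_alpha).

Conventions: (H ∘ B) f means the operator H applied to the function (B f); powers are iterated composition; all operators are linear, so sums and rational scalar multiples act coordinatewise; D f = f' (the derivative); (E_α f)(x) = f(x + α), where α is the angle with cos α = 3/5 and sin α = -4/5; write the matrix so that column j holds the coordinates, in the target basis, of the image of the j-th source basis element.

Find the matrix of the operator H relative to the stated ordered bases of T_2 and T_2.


the matrix is [[0, 0, 0, 0, 0]; [0, -1/5, 3/5, 0, 0]; [0, -3/5, -1/5, 0, 0]; [0, 0, 0, -52/25, -14/25]; [0, 0, 0, 14/25, -52/25]] (rows listed top to bottom)

image of 1: 0
image of cos x: -(1/5)cos x - (3/5)sin x
image of sin x: (3/5)cos x - (1/5)sin x
image of cos 2x: -(52/25)cos 2x + (14/25)sin 2x
image of sin 2x: -(14/25)cos 2x - (52/25)sin 2x
each image's coordinates form column j of the matrix


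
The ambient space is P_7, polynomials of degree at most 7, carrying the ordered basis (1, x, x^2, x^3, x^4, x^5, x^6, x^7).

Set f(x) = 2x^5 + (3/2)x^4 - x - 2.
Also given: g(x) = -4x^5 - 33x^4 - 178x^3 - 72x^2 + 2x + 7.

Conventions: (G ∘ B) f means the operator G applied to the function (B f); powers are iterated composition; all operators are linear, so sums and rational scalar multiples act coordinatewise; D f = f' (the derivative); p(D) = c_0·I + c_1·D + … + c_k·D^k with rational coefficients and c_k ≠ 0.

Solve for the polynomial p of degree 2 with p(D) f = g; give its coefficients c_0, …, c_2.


c_0 = -2, c_1 = -3, c_2 = -4

D^0 f = 2x^5 + (3/2)x^4 - x - 2
D^1 f = 10x^4 + 6x^3 - 1
D^2 f = 40x^3 + 18x^2
matching coefficients of g against c_0 f + c_1 Df + … from the top degree down determines the c_i
solution: c_0 = -2, c_1 = -3, c_2 = -4
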